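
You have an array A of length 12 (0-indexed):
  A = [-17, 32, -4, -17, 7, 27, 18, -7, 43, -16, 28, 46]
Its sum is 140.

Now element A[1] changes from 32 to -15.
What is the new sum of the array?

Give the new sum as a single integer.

Answer: 93

Derivation:
Old value at index 1: 32
New value at index 1: -15
Delta = -15 - 32 = -47
New sum = old_sum + delta = 140 + (-47) = 93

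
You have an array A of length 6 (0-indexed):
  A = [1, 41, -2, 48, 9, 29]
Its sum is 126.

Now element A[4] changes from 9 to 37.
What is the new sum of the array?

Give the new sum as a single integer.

Answer: 154

Derivation:
Old value at index 4: 9
New value at index 4: 37
Delta = 37 - 9 = 28
New sum = old_sum + delta = 126 + (28) = 154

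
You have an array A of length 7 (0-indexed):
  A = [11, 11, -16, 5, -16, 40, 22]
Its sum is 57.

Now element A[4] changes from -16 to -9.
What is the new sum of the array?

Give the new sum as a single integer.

Answer: 64

Derivation:
Old value at index 4: -16
New value at index 4: -9
Delta = -9 - -16 = 7
New sum = old_sum + delta = 57 + (7) = 64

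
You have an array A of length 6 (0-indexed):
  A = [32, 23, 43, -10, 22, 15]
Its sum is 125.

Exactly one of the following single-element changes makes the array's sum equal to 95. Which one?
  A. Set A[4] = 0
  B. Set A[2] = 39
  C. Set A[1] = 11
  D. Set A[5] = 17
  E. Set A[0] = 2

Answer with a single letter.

Answer: E

Derivation:
Option A: A[4] 22->0, delta=-22, new_sum=125+(-22)=103
Option B: A[2] 43->39, delta=-4, new_sum=125+(-4)=121
Option C: A[1] 23->11, delta=-12, new_sum=125+(-12)=113
Option D: A[5] 15->17, delta=2, new_sum=125+(2)=127
Option E: A[0] 32->2, delta=-30, new_sum=125+(-30)=95 <-- matches target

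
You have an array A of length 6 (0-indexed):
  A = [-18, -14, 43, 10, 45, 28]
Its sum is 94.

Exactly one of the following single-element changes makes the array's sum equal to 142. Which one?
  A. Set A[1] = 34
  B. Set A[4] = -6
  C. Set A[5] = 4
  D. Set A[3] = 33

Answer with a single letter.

Option A: A[1] -14->34, delta=48, new_sum=94+(48)=142 <-- matches target
Option B: A[4] 45->-6, delta=-51, new_sum=94+(-51)=43
Option C: A[5] 28->4, delta=-24, new_sum=94+(-24)=70
Option D: A[3] 10->33, delta=23, new_sum=94+(23)=117

Answer: A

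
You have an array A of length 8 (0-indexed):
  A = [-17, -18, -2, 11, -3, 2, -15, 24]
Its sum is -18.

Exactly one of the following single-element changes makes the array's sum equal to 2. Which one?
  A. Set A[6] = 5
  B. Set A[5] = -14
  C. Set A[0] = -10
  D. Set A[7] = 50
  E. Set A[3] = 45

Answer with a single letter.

Option A: A[6] -15->5, delta=20, new_sum=-18+(20)=2 <-- matches target
Option B: A[5] 2->-14, delta=-16, new_sum=-18+(-16)=-34
Option C: A[0] -17->-10, delta=7, new_sum=-18+(7)=-11
Option D: A[7] 24->50, delta=26, new_sum=-18+(26)=8
Option E: A[3] 11->45, delta=34, new_sum=-18+(34)=16

Answer: A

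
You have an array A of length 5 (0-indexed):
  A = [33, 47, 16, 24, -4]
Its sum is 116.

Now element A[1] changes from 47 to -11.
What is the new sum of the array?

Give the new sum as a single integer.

Answer: 58

Derivation:
Old value at index 1: 47
New value at index 1: -11
Delta = -11 - 47 = -58
New sum = old_sum + delta = 116 + (-58) = 58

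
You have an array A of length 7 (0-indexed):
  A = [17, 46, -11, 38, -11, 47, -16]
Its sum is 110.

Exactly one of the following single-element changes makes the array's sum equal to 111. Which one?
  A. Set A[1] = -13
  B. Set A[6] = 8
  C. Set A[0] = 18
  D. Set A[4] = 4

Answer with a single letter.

Option A: A[1] 46->-13, delta=-59, new_sum=110+(-59)=51
Option B: A[6] -16->8, delta=24, new_sum=110+(24)=134
Option C: A[0] 17->18, delta=1, new_sum=110+(1)=111 <-- matches target
Option D: A[4] -11->4, delta=15, new_sum=110+(15)=125

Answer: C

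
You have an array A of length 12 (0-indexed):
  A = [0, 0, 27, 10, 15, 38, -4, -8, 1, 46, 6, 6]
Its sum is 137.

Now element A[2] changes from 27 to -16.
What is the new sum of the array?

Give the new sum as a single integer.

Old value at index 2: 27
New value at index 2: -16
Delta = -16 - 27 = -43
New sum = old_sum + delta = 137 + (-43) = 94

Answer: 94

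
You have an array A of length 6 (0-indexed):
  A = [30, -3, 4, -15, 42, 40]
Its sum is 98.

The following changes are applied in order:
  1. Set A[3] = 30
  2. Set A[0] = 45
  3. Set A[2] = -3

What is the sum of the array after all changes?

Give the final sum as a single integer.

Initial sum: 98
Change 1: A[3] -15 -> 30, delta = 45, sum = 143
Change 2: A[0] 30 -> 45, delta = 15, sum = 158
Change 3: A[2] 4 -> -3, delta = -7, sum = 151

Answer: 151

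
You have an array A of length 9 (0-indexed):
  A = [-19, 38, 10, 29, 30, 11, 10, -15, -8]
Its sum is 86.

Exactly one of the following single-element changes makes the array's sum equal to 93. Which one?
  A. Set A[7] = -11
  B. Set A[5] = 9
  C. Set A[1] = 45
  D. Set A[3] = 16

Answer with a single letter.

Option A: A[7] -15->-11, delta=4, new_sum=86+(4)=90
Option B: A[5] 11->9, delta=-2, new_sum=86+(-2)=84
Option C: A[1] 38->45, delta=7, new_sum=86+(7)=93 <-- matches target
Option D: A[3] 29->16, delta=-13, new_sum=86+(-13)=73

Answer: C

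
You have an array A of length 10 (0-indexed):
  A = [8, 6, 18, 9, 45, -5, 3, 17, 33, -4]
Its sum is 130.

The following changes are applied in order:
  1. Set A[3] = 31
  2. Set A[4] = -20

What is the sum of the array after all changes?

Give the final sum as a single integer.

Initial sum: 130
Change 1: A[3] 9 -> 31, delta = 22, sum = 152
Change 2: A[4] 45 -> -20, delta = -65, sum = 87

Answer: 87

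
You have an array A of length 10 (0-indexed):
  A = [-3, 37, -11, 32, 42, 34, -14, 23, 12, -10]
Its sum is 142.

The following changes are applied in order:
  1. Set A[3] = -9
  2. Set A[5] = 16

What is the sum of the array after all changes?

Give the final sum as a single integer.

Initial sum: 142
Change 1: A[3] 32 -> -9, delta = -41, sum = 101
Change 2: A[5] 34 -> 16, delta = -18, sum = 83

Answer: 83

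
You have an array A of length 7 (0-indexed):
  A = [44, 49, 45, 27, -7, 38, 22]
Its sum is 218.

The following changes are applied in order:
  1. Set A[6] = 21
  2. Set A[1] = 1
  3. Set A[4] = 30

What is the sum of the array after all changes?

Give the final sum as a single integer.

Answer: 206

Derivation:
Initial sum: 218
Change 1: A[6] 22 -> 21, delta = -1, sum = 217
Change 2: A[1] 49 -> 1, delta = -48, sum = 169
Change 3: A[4] -7 -> 30, delta = 37, sum = 206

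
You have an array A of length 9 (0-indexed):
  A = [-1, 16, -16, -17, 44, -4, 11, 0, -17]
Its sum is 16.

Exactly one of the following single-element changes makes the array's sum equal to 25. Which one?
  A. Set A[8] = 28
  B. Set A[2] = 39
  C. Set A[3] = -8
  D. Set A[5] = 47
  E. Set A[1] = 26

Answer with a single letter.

Option A: A[8] -17->28, delta=45, new_sum=16+(45)=61
Option B: A[2] -16->39, delta=55, new_sum=16+(55)=71
Option C: A[3] -17->-8, delta=9, new_sum=16+(9)=25 <-- matches target
Option D: A[5] -4->47, delta=51, new_sum=16+(51)=67
Option E: A[1] 16->26, delta=10, new_sum=16+(10)=26

Answer: C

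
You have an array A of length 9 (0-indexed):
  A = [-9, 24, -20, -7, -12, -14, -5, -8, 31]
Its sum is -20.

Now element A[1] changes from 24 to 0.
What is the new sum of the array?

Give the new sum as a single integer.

Old value at index 1: 24
New value at index 1: 0
Delta = 0 - 24 = -24
New sum = old_sum + delta = -20 + (-24) = -44

Answer: -44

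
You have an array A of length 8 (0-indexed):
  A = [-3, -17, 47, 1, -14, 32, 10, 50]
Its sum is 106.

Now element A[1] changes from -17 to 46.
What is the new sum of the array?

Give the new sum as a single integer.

Answer: 169

Derivation:
Old value at index 1: -17
New value at index 1: 46
Delta = 46 - -17 = 63
New sum = old_sum + delta = 106 + (63) = 169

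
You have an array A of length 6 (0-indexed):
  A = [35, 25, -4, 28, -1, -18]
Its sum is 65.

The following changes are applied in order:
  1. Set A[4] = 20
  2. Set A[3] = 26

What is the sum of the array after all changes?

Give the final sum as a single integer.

Initial sum: 65
Change 1: A[4] -1 -> 20, delta = 21, sum = 86
Change 2: A[3] 28 -> 26, delta = -2, sum = 84

Answer: 84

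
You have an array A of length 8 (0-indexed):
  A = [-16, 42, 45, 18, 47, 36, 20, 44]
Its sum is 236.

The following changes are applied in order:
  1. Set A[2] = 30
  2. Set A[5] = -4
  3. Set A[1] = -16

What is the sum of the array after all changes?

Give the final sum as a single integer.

Answer: 123

Derivation:
Initial sum: 236
Change 1: A[2] 45 -> 30, delta = -15, sum = 221
Change 2: A[5] 36 -> -4, delta = -40, sum = 181
Change 3: A[1] 42 -> -16, delta = -58, sum = 123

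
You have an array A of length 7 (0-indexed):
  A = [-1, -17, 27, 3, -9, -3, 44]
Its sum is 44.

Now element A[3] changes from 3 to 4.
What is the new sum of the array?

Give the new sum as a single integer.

Old value at index 3: 3
New value at index 3: 4
Delta = 4 - 3 = 1
New sum = old_sum + delta = 44 + (1) = 45

Answer: 45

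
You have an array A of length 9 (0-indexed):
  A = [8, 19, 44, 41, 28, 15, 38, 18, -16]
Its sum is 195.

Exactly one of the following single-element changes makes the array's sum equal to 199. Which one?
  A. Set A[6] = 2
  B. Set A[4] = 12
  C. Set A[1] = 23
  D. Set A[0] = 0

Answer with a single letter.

Answer: C

Derivation:
Option A: A[6] 38->2, delta=-36, new_sum=195+(-36)=159
Option B: A[4] 28->12, delta=-16, new_sum=195+(-16)=179
Option C: A[1] 19->23, delta=4, new_sum=195+(4)=199 <-- matches target
Option D: A[0] 8->0, delta=-8, new_sum=195+(-8)=187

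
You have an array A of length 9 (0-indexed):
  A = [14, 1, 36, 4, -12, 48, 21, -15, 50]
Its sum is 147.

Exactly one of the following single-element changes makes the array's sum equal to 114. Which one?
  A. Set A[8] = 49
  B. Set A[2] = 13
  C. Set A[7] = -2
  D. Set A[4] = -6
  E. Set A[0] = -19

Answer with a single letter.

Option A: A[8] 50->49, delta=-1, new_sum=147+(-1)=146
Option B: A[2] 36->13, delta=-23, new_sum=147+(-23)=124
Option C: A[7] -15->-2, delta=13, new_sum=147+(13)=160
Option D: A[4] -12->-6, delta=6, new_sum=147+(6)=153
Option E: A[0] 14->-19, delta=-33, new_sum=147+(-33)=114 <-- matches target

Answer: E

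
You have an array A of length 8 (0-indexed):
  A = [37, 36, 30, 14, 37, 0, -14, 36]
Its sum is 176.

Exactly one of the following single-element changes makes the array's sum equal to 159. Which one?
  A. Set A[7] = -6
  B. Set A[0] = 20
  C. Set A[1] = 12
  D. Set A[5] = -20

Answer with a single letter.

Answer: B

Derivation:
Option A: A[7] 36->-6, delta=-42, new_sum=176+(-42)=134
Option B: A[0] 37->20, delta=-17, new_sum=176+(-17)=159 <-- matches target
Option C: A[1] 36->12, delta=-24, new_sum=176+(-24)=152
Option D: A[5] 0->-20, delta=-20, new_sum=176+(-20)=156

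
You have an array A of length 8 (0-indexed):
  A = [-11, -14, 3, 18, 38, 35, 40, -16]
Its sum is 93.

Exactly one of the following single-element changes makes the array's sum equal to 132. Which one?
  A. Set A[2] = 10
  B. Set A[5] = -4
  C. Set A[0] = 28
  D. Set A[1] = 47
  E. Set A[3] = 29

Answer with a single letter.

Answer: C

Derivation:
Option A: A[2] 3->10, delta=7, new_sum=93+(7)=100
Option B: A[5] 35->-4, delta=-39, new_sum=93+(-39)=54
Option C: A[0] -11->28, delta=39, new_sum=93+(39)=132 <-- matches target
Option D: A[1] -14->47, delta=61, new_sum=93+(61)=154
Option E: A[3] 18->29, delta=11, new_sum=93+(11)=104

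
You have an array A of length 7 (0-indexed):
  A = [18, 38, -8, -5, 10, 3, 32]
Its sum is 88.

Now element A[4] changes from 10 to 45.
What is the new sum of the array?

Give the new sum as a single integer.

Answer: 123

Derivation:
Old value at index 4: 10
New value at index 4: 45
Delta = 45 - 10 = 35
New sum = old_sum + delta = 88 + (35) = 123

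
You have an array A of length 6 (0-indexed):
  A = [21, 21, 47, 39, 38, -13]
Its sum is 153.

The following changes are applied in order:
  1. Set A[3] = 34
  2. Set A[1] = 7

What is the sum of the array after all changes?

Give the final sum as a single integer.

Answer: 134

Derivation:
Initial sum: 153
Change 1: A[3] 39 -> 34, delta = -5, sum = 148
Change 2: A[1] 21 -> 7, delta = -14, sum = 134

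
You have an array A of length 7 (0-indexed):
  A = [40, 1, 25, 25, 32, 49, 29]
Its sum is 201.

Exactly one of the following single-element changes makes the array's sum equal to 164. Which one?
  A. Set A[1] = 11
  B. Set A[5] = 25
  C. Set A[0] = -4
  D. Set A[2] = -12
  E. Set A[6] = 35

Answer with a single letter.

Option A: A[1] 1->11, delta=10, new_sum=201+(10)=211
Option B: A[5] 49->25, delta=-24, new_sum=201+(-24)=177
Option C: A[0] 40->-4, delta=-44, new_sum=201+(-44)=157
Option D: A[2] 25->-12, delta=-37, new_sum=201+(-37)=164 <-- matches target
Option E: A[6] 29->35, delta=6, new_sum=201+(6)=207

Answer: D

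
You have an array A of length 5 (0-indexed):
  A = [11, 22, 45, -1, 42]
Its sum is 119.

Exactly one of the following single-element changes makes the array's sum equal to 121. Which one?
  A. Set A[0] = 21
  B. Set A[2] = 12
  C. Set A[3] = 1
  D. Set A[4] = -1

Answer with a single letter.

Answer: C

Derivation:
Option A: A[0] 11->21, delta=10, new_sum=119+(10)=129
Option B: A[2] 45->12, delta=-33, new_sum=119+(-33)=86
Option C: A[3] -1->1, delta=2, new_sum=119+(2)=121 <-- matches target
Option D: A[4] 42->-1, delta=-43, new_sum=119+(-43)=76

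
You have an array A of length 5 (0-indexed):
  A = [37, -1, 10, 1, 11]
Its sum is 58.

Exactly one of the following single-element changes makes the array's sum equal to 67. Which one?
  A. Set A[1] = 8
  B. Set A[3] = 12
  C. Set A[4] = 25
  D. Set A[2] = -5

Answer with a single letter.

Answer: A

Derivation:
Option A: A[1] -1->8, delta=9, new_sum=58+(9)=67 <-- matches target
Option B: A[3] 1->12, delta=11, new_sum=58+(11)=69
Option C: A[4] 11->25, delta=14, new_sum=58+(14)=72
Option D: A[2] 10->-5, delta=-15, new_sum=58+(-15)=43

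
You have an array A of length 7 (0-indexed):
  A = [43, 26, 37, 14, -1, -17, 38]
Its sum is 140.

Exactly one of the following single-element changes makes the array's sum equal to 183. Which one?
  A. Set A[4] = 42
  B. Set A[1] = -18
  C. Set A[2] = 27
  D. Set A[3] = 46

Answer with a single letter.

Option A: A[4] -1->42, delta=43, new_sum=140+(43)=183 <-- matches target
Option B: A[1] 26->-18, delta=-44, new_sum=140+(-44)=96
Option C: A[2] 37->27, delta=-10, new_sum=140+(-10)=130
Option D: A[3] 14->46, delta=32, new_sum=140+(32)=172

Answer: A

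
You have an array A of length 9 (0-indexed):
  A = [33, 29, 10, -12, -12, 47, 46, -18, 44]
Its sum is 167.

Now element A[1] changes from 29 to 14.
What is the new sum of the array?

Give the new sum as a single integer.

Old value at index 1: 29
New value at index 1: 14
Delta = 14 - 29 = -15
New sum = old_sum + delta = 167 + (-15) = 152

Answer: 152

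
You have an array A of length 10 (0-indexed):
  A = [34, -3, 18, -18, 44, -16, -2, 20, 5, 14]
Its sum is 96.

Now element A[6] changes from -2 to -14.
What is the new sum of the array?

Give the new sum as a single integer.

Answer: 84

Derivation:
Old value at index 6: -2
New value at index 6: -14
Delta = -14 - -2 = -12
New sum = old_sum + delta = 96 + (-12) = 84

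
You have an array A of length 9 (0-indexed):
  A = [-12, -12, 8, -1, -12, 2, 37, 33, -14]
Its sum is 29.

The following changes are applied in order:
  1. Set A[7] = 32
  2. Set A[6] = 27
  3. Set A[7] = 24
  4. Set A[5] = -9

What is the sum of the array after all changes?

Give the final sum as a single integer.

Answer: -1

Derivation:
Initial sum: 29
Change 1: A[7] 33 -> 32, delta = -1, sum = 28
Change 2: A[6] 37 -> 27, delta = -10, sum = 18
Change 3: A[7] 32 -> 24, delta = -8, sum = 10
Change 4: A[5] 2 -> -9, delta = -11, sum = -1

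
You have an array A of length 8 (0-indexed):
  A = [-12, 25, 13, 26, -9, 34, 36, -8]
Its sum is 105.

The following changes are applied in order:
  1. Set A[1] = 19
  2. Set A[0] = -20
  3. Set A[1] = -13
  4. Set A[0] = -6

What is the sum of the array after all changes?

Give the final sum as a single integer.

Initial sum: 105
Change 1: A[1] 25 -> 19, delta = -6, sum = 99
Change 2: A[0] -12 -> -20, delta = -8, sum = 91
Change 3: A[1] 19 -> -13, delta = -32, sum = 59
Change 4: A[0] -20 -> -6, delta = 14, sum = 73

Answer: 73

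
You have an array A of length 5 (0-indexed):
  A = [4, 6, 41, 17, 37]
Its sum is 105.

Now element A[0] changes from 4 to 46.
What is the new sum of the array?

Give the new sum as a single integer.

Old value at index 0: 4
New value at index 0: 46
Delta = 46 - 4 = 42
New sum = old_sum + delta = 105 + (42) = 147

Answer: 147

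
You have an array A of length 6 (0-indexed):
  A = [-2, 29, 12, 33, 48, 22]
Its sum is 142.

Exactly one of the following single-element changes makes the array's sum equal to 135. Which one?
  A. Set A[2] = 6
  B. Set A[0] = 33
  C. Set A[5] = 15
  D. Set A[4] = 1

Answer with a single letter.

Answer: C

Derivation:
Option A: A[2] 12->6, delta=-6, new_sum=142+(-6)=136
Option B: A[0] -2->33, delta=35, new_sum=142+(35)=177
Option C: A[5] 22->15, delta=-7, new_sum=142+(-7)=135 <-- matches target
Option D: A[4] 48->1, delta=-47, new_sum=142+(-47)=95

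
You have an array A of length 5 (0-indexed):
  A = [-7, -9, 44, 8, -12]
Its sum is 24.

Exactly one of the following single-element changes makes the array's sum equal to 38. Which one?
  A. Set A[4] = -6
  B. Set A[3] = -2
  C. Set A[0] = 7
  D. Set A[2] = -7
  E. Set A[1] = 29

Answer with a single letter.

Option A: A[4] -12->-6, delta=6, new_sum=24+(6)=30
Option B: A[3] 8->-2, delta=-10, new_sum=24+(-10)=14
Option C: A[0] -7->7, delta=14, new_sum=24+(14)=38 <-- matches target
Option D: A[2] 44->-7, delta=-51, new_sum=24+(-51)=-27
Option E: A[1] -9->29, delta=38, new_sum=24+(38)=62

Answer: C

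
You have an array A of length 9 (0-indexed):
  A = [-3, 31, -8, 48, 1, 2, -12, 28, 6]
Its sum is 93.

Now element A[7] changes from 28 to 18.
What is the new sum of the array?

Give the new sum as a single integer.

Answer: 83

Derivation:
Old value at index 7: 28
New value at index 7: 18
Delta = 18 - 28 = -10
New sum = old_sum + delta = 93 + (-10) = 83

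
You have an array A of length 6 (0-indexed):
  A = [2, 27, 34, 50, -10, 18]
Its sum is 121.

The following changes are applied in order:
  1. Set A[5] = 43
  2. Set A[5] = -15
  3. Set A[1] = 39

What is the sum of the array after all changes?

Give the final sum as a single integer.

Initial sum: 121
Change 1: A[5] 18 -> 43, delta = 25, sum = 146
Change 2: A[5] 43 -> -15, delta = -58, sum = 88
Change 3: A[1] 27 -> 39, delta = 12, sum = 100

Answer: 100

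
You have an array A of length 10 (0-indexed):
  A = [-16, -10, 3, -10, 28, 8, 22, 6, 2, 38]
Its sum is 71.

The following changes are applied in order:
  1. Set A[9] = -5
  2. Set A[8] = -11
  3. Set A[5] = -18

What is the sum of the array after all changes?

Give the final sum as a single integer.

Answer: -11

Derivation:
Initial sum: 71
Change 1: A[9] 38 -> -5, delta = -43, sum = 28
Change 2: A[8] 2 -> -11, delta = -13, sum = 15
Change 3: A[5] 8 -> -18, delta = -26, sum = -11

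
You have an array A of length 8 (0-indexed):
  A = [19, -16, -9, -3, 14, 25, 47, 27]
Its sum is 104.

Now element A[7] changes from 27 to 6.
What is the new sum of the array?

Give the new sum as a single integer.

Old value at index 7: 27
New value at index 7: 6
Delta = 6 - 27 = -21
New sum = old_sum + delta = 104 + (-21) = 83

Answer: 83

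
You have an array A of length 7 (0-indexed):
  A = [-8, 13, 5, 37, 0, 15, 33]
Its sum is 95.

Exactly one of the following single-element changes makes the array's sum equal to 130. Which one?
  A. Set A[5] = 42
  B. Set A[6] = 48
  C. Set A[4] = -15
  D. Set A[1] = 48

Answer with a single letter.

Answer: D

Derivation:
Option A: A[5] 15->42, delta=27, new_sum=95+(27)=122
Option B: A[6] 33->48, delta=15, new_sum=95+(15)=110
Option C: A[4] 0->-15, delta=-15, new_sum=95+(-15)=80
Option D: A[1] 13->48, delta=35, new_sum=95+(35)=130 <-- matches target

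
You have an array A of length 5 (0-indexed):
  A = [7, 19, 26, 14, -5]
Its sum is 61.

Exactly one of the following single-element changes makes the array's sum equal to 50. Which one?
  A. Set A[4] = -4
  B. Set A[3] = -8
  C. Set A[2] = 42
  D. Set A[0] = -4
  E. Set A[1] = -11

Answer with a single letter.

Answer: D

Derivation:
Option A: A[4] -5->-4, delta=1, new_sum=61+(1)=62
Option B: A[3] 14->-8, delta=-22, new_sum=61+(-22)=39
Option C: A[2] 26->42, delta=16, new_sum=61+(16)=77
Option D: A[0] 7->-4, delta=-11, new_sum=61+(-11)=50 <-- matches target
Option E: A[1] 19->-11, delta=-30, new_sum=61+(-30)=31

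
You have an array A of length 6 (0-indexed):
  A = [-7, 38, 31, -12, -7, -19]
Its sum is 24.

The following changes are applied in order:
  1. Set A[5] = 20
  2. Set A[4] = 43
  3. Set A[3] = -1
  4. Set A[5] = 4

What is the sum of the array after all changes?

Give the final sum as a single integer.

Answer: 108

Derivation:
Initial sum: 24
Change 1: A[5] -19 -> 20, delta = 39, sum = 63
Change 2: A[4] -7 -> 43, delta = 50, sum = 113
Change 3: A[3] -12 -> -1, delta = 11, sum = 124
Change 4: A[5] 20 -> 4, delta = -16, sum = 108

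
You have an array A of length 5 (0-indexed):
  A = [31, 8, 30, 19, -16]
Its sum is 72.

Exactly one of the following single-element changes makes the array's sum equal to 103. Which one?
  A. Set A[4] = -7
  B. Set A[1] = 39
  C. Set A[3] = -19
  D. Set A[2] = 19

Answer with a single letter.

Option A: A[4] -16->-7, delta=9, new_sum=72+(9)=81
Option B: A[1] 8->39, delta=31, new_sum=72+(31)=103 <-- matches target
Option C: A[3] 19->-19, delta=-38, new_sum=72+(-38)=34
Option D: A[2] 30->19, delta=-11, new_sum=72+(-11)=61

Answer: B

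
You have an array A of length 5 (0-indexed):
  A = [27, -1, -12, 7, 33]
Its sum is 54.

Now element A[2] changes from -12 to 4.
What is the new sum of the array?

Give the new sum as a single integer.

Old value at index 2: -12
New value at index 2: 4
Delta = 4 - -12 = 16
New sum = old_sum + delta = 54 + (16) = 70

Answer: 70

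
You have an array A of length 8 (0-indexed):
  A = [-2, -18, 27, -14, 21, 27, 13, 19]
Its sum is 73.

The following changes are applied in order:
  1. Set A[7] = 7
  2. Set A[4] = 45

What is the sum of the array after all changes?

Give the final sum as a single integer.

Initial sum: 73
Change 1: A[7] 19 -> 7, delta = -12, sum = 61
Change 2: A[4] 21 -> 45, delta = 24, sum = 85

Answer: 85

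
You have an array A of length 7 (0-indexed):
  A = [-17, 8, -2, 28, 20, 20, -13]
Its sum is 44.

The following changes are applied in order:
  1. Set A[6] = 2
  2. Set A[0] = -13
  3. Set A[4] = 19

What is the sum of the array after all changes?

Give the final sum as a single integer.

Initial sum: 44
Change 1: A[6] -13 -> 2, delta = 15, sum = 59
Change 2: A[0] -17 -> -13, delta = 4, sum = 63
Change 3: A[4] 20 -> 19, delta = -1, sum = 62

Answer: 62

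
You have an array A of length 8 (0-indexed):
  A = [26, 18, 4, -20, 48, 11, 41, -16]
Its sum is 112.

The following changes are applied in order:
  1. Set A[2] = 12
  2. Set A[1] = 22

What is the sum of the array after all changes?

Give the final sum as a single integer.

Initial sum: 112
Change 1: A[2] 4 -> 12, delta = 8, sum = 120
Change 2: A[1] 18 -> 22, delta = 4, sum = 124

Answer: 124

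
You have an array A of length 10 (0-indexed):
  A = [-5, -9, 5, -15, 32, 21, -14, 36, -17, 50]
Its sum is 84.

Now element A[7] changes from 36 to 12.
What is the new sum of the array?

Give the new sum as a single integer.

Answer: 60

Derivation:
Old value at index 7: 36
New value at index 7: 12
Delta = 12 - 36 = -24
New sum = old_sum + delta = 84 + (-24) = 60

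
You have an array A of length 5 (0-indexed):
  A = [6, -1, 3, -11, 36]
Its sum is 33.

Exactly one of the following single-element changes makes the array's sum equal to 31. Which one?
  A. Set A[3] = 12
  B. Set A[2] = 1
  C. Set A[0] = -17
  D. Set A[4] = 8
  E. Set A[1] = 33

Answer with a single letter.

Answer: B

Derivation:
Option A: A[3] -11->12, delta=23, new_sum=33+(23)=56
Option B: A[2] 3->1, delta=-2, new_sum=33+(-2)=31 <-- matches target
Option C: A[0] 6->-17, delta=-23, new_sum=33+(-23)=10
Option D: A[4] 36->8, delta=-28, new_sum=33+(-28)=5
Option E: A[1] -1->33, delta=34, new_sum=33+(34)=67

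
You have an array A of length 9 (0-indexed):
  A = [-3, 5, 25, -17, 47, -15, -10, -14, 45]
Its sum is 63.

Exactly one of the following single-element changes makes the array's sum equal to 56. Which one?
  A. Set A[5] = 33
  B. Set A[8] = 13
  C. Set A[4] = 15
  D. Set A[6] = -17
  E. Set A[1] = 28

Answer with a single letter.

Option A: A[5] -15->33, delta=48, new_sum=63+(48)=111
Option B: A[8] 45->13, delta=-32, new_sum=63+(-32)=31
Option C: A[4] 47->15, delta=-32, new_sum=63+(-32)=31
Option D: A[6] -10->-17, delta=-7, new_sum=63+(-7)=56 <-- matches target
Option E: A[1] 5->28, delta=23, new_sum=63+(23)=86

Answer: D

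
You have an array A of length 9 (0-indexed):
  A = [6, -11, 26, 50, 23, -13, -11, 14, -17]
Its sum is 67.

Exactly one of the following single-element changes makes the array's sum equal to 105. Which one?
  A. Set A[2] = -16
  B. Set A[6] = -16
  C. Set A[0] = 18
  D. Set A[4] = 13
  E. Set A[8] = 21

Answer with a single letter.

Option A: A[2] 26->-16, delta=-42, new_sum=67+(-42)=25
Option B: A[6] -11->-16, delta=-5, new_sum=67+(-5)=62
Option C: A[0] 6->18, delta=12, new_sum=67+(12)=79
Option D: A[4] 23->13, delta=-10, new_sum=67+(-10)=57
Option E: A[8] -17->21, delta=38, new_sum=67+(38)=105 <-- matches target

Answer: E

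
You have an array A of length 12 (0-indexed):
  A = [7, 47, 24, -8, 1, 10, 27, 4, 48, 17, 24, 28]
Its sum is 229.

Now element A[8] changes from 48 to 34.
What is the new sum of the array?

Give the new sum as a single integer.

Answer: 215

Derivation:
Old value at index 8: 48
New value at index 8: 34
Delta = 34 - 48 = -14
New sum = old_sum + delta = 229 + (-14) = 215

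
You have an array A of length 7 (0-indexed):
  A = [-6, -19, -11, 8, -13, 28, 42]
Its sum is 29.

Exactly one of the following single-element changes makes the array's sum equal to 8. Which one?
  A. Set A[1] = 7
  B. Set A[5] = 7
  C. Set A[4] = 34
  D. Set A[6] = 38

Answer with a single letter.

Answer: B

Derivation:
Option A: A[1] -19->7, delta=26, new_sum=29+(26)=55
Option B: A[5] 28->7, delta=-21, new_sum=29+(-21)=8 <-- matches target
Option C: A[4] -13->34, delta=47, new_sum=29+(47)=76
Option D: A[6] 42->38, delta=-4, new_sum=29+(-4)=25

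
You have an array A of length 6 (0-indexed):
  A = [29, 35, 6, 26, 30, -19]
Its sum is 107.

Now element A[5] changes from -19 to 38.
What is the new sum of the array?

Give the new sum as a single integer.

Answer: 164

Derivation:
Old value at index 5: -19
New value at index 5: 38
Delta = 38 - -19 = 57
New sum = old_sum + delta = 107 + (57) = 164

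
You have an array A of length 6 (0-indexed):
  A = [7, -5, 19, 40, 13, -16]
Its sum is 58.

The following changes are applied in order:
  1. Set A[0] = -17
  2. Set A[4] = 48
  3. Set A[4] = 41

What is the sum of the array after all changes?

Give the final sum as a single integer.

Answer: 62

Derivation:
Initial sum: 58
Change 1: A[0] 7 -> -17, delta = -24, sum = 34
Change 2: A[4] 13 -> 48, delta = 35, sum = 69
Change 3: A[4] 48 -> 41, delta = -7, sum = 62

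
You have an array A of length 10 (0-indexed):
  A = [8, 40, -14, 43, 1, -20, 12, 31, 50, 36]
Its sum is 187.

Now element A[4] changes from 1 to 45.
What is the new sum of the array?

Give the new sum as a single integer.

Old value at index 4: 1
New value at index 4: 45
Delta = 45 - 1 = 44
New sum = old_sum + delta = 187 + (44) = 231

Answer: 231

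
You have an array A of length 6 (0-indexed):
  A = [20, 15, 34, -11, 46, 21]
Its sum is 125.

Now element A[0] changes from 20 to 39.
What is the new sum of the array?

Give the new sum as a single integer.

Answer: 144

Derivation:
Old value at index 0: 20
New value at index 0: 39
Delta = 39 - 20 = 19
New sum = old_sum + delta = 125 + (19) = 144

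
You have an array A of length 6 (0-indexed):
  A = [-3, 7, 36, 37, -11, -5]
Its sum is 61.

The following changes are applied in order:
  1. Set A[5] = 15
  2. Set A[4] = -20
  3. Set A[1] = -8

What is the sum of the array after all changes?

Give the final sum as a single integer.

Answer: 57

Derivation:
Initial sum: 61
Change 1: A[5] -5 -> 15, delta = 20, sum = 81
Change 2: A[4] -11 -> -20, delta = -9, sum = 72
Change 3: A[1] 7 -> -8, delta = -15, sum = 57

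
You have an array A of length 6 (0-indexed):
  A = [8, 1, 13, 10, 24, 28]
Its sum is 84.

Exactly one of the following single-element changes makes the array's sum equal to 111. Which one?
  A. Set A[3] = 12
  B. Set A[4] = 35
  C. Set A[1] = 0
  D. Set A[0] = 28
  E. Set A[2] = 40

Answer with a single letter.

Answer: E

Derivation:
Option A: A[3] 10->12, delta=2, new_sum=84+(2)=86
Option B: A[4] 24->35, delta=11, new_sum=84+(11)=95
Option C: A[1] 1->0, delta=-1, new_sum=84+(-1)=83
Option D: A[0] 8->28, delta=20, new_sum=84+(20)=104
Option E: A[2] 13->40, delta=27, new_sum=84+(27)=111 <-- matches target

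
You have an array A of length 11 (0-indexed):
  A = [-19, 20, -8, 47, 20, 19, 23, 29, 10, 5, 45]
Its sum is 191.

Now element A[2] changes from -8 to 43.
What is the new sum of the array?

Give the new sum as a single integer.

Old value at index 2: -8
New value at index 2: 43
Delta = 43 - -8 = 51
New sum = old_sum + delta = 191 + (51) = 242

Answer: 242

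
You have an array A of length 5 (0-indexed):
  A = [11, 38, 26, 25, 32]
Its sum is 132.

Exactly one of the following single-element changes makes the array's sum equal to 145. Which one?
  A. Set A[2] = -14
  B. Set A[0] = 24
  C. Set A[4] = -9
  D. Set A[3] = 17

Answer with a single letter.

Option A: A[2] 26->-14, delta=-40, new_sum=132+(-40)=92
Option B: A[0] 11->24, delta=13, new_sum=132+(13)=145 <-- matches target
Option C: A[4] 32->-9, delta=-41, new_sum=132+(-41)=91
Option D: A[3] 25->17, delta=-8, new_sum=132+(-8)=124

Answer: B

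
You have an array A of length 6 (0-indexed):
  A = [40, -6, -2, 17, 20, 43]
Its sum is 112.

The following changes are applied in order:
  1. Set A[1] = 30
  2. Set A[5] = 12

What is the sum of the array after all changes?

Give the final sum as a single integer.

Initial sum: 112
Change 1: A[1] -6 -> 30, delta = 36, sum = 148
Change 2: A[5] 43 -> 12, delta = -31, sum = 117

Answer: 117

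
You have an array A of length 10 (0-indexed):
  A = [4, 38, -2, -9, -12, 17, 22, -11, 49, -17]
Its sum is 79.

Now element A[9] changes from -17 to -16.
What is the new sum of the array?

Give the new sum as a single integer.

Answer: 80

Derivation:
Old value at index 9: -17
New value at index 9: -16
Delta = -16 - -17 = 1
New sum = old_sum + delta = 79 + (1) = 80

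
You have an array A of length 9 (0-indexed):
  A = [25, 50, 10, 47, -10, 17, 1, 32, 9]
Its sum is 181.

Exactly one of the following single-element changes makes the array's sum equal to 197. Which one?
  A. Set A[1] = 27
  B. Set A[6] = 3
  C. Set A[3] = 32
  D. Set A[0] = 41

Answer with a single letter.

Option A: A[1] 50->27, delta=-23, new_sum=181+(-23)=158
Option B: A[6] 1->3, delta=2, new_sum=181+(2)=183
Option C: A[3] 47->32, delta=-15, new_sum=181+(-15)=166
Option D: A[0] 25->41, delta=16, new_sum=181+(16)=197 <-- matches target

Answer: D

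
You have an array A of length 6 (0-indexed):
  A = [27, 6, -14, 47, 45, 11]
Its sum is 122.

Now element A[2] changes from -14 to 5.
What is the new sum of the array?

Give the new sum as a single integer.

Answer: 141

Derivation:
Old value at index 2: -14
New value at index 2: 5
Delta = 5 - -14 = 19
New sum = old_sum + delta = 122 + (19) = 141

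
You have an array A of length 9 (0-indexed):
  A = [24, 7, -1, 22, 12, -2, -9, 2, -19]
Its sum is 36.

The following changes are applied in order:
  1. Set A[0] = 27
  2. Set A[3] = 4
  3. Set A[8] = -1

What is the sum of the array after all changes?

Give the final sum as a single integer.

Answer: 39

Derivation:
Initial sum: 36
Change 1: A[0] 24 -> 27, delta = 3, sum = 39
Change 2: A[3] 22 -> 4, delta = -18, sum = 21
Change 3: A[8] -19 -> -1, delta = 18, sum = 39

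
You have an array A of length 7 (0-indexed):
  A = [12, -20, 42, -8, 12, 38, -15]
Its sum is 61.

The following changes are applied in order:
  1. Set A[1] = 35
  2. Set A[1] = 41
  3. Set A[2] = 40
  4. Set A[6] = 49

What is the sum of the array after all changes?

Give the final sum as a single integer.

Answer: 184

Derivation:
Initial sum: 61
Change 1: A[1] -20 -> 35, delta = 55, sum = 116
Change 2: A[1] 35 -> 41, delta = 6, sum = 122
Change 3: A[2] 42 -> 40, delta = -2, sum = 120
Change 4: A[6] -15 -> 49, delta = 64, sum = 184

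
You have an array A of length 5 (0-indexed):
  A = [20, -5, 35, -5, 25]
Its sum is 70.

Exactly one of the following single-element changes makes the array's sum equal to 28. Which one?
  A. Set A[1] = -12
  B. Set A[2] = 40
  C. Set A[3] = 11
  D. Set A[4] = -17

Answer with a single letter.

Answer: D

Derivation:
Option A: A[1] -5->-12, delta=-7, new_sum=70+(-7)=63
Option B: A[2] 35->40, delta=5, new_sum=70+(5)=75
Option C: A[3] -5->11, delta=16, new_sum=70+(16)=86
Option D: A[4] 25->-17, delta=-42, new_sum=70+(-42)=28 <-- matches target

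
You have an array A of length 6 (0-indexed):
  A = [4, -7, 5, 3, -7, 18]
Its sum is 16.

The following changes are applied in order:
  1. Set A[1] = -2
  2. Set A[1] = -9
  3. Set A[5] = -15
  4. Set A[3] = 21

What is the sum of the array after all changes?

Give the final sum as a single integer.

Answer: -1

Derivation:
Initial sum: 16
Change 1: A[1] -7 -> -2, delta = 5, sum = 21
Change 2: A[1] -2 -> -9, delta = -7, sum = 14
Change 3: A[5] 18 -> -15, delta = -33, sum = -19
Change 4: A[3] 3 -> 21, delta = 18, sum = -1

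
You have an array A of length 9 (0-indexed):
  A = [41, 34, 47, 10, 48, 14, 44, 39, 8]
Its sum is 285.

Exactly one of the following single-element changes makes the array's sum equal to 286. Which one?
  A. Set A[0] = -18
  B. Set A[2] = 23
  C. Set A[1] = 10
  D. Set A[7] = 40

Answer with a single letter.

Answer: D

Derivation:
Option A: A[0] 41->-18, delta=-59, new_sum=285+(-59)=226
Option B: A[2] 47->23, delta=-24, new_sum=285+(-24)=261
Option C: A[1] 34->10, delta=-24, new_sum=285+(-24)=261
Option D: A[7] 39->40, delta=1, new_sum=285+(1)=286 <-- matches target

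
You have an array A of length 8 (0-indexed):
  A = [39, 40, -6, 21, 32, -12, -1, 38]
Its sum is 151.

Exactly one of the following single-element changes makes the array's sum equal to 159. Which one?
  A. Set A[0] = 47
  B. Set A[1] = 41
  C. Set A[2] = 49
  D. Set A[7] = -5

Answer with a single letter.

Answer: A

Derivation:
Option A: A[0] 39->47, delta=8, new_sum=151+(8)=159 <-- matches target
Option B: A[1] 40->41, delta=1, new_sum=151+(1)=152
Option C: A[2] -6->49, delta=55, new_sum=151+(55)=206
Option D: A[7] 38->-5, delta=-43, new_sum=151+(-43)=108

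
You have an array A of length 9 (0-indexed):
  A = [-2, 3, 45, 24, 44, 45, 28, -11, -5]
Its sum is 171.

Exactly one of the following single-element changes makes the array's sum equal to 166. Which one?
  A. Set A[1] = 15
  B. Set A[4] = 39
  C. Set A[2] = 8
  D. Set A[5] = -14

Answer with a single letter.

Option A: A[1] 3->15, delta=12, new_sum=171+(12)=183
Option B: A[4] 44->39, delta=-5, new_sum=171+(-5)=166 <-- matches target
Option C: A[2] 45->8, delta=-37, new_sum=171+(-37)=134
Option D: A[5] 45->-14, delta=-59, new_sum=171+(-59)=112

Answer: B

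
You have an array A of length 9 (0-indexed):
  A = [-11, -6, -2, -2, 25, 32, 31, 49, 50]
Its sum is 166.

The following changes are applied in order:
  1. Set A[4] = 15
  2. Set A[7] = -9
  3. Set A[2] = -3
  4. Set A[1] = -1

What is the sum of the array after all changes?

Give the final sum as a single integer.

Answer: 102

Derivation:
Initial sum: 166
Change 1: A[4] 25 -> 15, delta = -10, sum = 156
Change 2: A[7] 49 -> -9, delta = -58, sum = 98
Change 3: A[2] -2 -> -3, delta = -1, sum = 97
Change 4: A[1] -6 -> -1, delta = 5, sum = 102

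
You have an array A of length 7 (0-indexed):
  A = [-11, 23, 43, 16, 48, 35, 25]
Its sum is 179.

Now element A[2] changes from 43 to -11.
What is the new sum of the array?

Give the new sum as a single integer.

Answer: 125

Derivation:
Old value at index 2: 43
New value at index 2: -11
Delta = -11 - 43 = -54
New sum = old_sum + delta = 179 + (-54) = 125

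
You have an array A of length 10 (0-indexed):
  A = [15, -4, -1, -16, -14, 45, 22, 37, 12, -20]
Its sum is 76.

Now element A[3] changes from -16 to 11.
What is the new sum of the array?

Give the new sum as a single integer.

Old value at index 3: -16
New value at index 3: 11
Delta = 11 - -16 = 27
New sum = old_sum + delta = 76 + (27) = 103

Answer: 103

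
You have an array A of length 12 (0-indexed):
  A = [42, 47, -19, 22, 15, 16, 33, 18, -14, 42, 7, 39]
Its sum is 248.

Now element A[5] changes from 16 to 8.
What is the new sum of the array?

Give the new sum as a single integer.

Old value at index 5: 16
New value at index 5: 8
Delta = 8 - 16 = -8
New sum = old_sum + delta = 248 + (-8) = 240

Answer: 240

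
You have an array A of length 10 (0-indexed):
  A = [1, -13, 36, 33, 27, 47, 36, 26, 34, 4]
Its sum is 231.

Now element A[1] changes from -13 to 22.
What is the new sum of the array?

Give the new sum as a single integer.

Answer: 266

Derivation:
Old value at index 1: -13
New value at index 1: 22
Delta = 22 - -13 = 35
New sum = old_sum + delta = 231 + (35) = 266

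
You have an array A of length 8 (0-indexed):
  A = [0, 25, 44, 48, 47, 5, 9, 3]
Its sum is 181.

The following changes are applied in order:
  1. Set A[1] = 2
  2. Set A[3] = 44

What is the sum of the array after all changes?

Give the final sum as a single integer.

Answer: 154

Derivation:
Initial sum: 181
Change 1: A[1] 25 -> 2, delta = -23, sum = 158
Change 2: A[3] 48 -> 44, delta = -4, sum = 154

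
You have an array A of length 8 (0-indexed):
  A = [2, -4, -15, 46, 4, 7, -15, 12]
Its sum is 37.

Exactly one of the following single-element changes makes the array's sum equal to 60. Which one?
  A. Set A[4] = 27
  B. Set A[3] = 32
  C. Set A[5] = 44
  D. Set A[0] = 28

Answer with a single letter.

Answer: A

Derivation:
Option A: A[4] 4->27, delta=23, new_sum=37+(23)=60 <-- matches target
Option B: A[3] 46->32, delta=-14, new_sum=37+(-14)=23
Option C: A[5] 7->44, delta=37, new_sum=37+(37)=74
Option D: A[0] 2->28, delta=26, new_sum=37+(26)=63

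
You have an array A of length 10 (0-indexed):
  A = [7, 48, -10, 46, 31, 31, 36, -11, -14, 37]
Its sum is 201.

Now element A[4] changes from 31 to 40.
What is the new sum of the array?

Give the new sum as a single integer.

Old value at index 4: 31
New value at index 4: 40
Delta = 40 - 31 = 9
New sum = old_sum + delta = 201 + (9) = 210

Answer: 210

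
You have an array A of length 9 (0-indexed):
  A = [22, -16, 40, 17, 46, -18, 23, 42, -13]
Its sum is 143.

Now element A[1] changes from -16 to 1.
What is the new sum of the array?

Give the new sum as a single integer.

Answer: 160

Derivation:
Old value at index 1: -16
New value at index 1: 1
Delta = 1 - -16 = 17
New sum = old_sum + delta = 143 + (17) = 160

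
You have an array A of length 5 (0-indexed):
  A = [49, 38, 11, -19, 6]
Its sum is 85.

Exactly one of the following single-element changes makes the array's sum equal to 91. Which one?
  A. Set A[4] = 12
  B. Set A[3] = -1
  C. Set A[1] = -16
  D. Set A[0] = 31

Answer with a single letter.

Answer: A

Derivation:
Option A: A[4] 6->12, delta=6, new_sum=85+(6)=91 <-- matches target
Option B: A[3] -19->-1, delta=18, new_sum=85+(18)=103
Option C: A[1] 38->-16, delta=-54, new_sum=85+(-54)=31
Option D: A[0] 49->31, delta=-18, new_sum=85+(-18)=67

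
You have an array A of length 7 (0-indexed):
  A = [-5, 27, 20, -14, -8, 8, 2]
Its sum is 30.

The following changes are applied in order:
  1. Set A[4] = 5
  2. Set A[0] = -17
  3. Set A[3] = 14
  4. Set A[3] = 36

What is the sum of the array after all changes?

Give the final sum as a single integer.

Initial sum: 30
Change 1: A[4] -8 -> 5, delta = 13, sum = 43
Change 2: A[0] -5 -> -17, delta = -12, sum = 31
Change 3: A[3] -14 -> 14, delta = 28, sum = 59
Change 4: A[3] 14 -> 36, delta = 22, sum = 81

Answer: 81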